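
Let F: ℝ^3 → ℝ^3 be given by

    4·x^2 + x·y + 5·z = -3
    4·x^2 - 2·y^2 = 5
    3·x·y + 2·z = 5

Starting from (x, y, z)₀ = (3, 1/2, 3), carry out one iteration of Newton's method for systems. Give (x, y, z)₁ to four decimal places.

(1.8013, 1.3655, -2.7456)

At (3, 1/2, 3): F = (55.5000, 30.5000, 5.5000).
Jacobian J = [[8·x + y, x, 5], [8·x, -4·y, 0], [3·y, 3·x, 2]].
At the point, J = [[24.5000, 3.0000, 5.0000], [24.0000, -2.0000, 0.0000], [1.5000, 9.0000, 2.0000]] (det J = 853.0000).
Solving J·Δ = −F gives Δ = (-1.1987, 0.8655, -5.7456).
Then the next iterate is (x, y, z)₁ = (1.8013, 1.3655, -2.7456).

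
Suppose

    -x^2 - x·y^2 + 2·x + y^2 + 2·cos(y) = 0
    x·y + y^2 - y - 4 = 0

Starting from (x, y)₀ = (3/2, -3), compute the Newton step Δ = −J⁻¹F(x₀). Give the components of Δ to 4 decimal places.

(-0.3088, 0.8048)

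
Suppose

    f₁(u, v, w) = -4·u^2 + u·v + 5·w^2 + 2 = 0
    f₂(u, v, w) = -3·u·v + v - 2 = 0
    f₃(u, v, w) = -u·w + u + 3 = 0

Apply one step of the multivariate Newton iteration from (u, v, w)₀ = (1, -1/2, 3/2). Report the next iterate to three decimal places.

(4.000, 1.250, 2.500)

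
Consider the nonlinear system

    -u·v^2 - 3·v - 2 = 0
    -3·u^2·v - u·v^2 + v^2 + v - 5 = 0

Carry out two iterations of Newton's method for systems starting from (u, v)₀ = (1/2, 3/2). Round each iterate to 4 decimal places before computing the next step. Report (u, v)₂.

(14.4453, -0.9849)

At (1/2, 3/2): F = (-7.6250, -3.5000).
Jacobian J = [[-v^2, -2·u·v - 3], [-6·u·v - v^2, -3·u^2 - 2·u·v + 2·v + 1]].
At the point, J = [[-2.2500, -4.5000], [-6.7500, 1.7500]] (det J = -34.3125).
Solving J·Δ = −F gives Δ = (-0.8479, -1.2705).
Then the next iterate is (u, v)₁ = (-0.3479, 0.2295).
Round to (-0.3479, 0.2295) and repeat: F = (-2.670176, -4.782838), J = [[-0.052670, -2.840314], [0.426388, 1.255583]].
Δ = (14.7932, -1.2144), so (u, v)₂ = (14.4453, -0.9849).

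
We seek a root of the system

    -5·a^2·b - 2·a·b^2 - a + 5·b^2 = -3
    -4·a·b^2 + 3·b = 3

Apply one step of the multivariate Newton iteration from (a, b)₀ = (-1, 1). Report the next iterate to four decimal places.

At (-1, 1): F = (6.0000, 4.0000).
Jacobian J = [[-10·a·b - 2·b^2 - 1, -5·a^2 - 4·a·b + 10·b], [-4·b^2, -8·a·b + 3]].
At the point, J = [[7.0000, 9.0000], [-4.0000, 11.0000]] (det J = 113.0000).
Solving J·Δ = −F gives Δ = (-0.2655, -0.4602).
Then the next iterate is (a, b)₁ = (-1.2655, 0.5398).

(-1.2655, 0.5398)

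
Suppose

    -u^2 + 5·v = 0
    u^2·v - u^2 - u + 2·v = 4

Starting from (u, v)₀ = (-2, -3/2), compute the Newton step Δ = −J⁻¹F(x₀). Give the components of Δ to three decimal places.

(0.286, 2.071)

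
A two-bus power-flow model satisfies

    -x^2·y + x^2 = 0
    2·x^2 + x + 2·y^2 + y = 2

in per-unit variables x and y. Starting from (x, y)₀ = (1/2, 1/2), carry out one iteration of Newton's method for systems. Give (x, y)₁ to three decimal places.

At (1/2, 1/2): F = (0.125, 0.000).
Jacobian J = [[-2·x·y + 2·x, -x^2], [4·x + 1, 4·y + 1]].
At the point, J = [[0.500, -0.250], [3.000, 3.000]] (det J = 2.250).
Solving J·Δ = −F gives Δ = (-0.167, 0.167).
Then the next iterate is (x, y)₁ = (0.333, 0.667).

(0.333, 0.667)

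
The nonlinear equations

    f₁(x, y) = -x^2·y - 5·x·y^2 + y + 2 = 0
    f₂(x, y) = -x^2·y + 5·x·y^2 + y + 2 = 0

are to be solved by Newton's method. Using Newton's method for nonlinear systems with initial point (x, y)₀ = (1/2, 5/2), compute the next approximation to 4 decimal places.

At (1/2, 5/2): F = (-11.7500, 19.5000).
Jacobian J = [[-2·x·y - 5·y^2, -x^2 - 10·x·y + 1], [-2·x·y + 5·y^2, -x^2 + 10·x·y + 1]].
At the point, J = [[-33.7500, -11.7500], [28.7500, 13.2500]] (det J = -109.3750).
Solving J·Δ = −F gives Δ = (0.6714, -2.9286).
Then the next iterate is (x, y)₁ = (1.1714, -0.4286).

(1.1714, -0.4286)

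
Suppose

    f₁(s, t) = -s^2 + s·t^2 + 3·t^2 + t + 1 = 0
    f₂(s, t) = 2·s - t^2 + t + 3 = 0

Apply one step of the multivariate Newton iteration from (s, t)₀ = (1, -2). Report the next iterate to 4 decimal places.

(-0.3750, -1.2500)

At (1, -2): F = (14.0000, -1.0000).
Jacobian J = [[-2·s + t^2, 2·s·t + 6·t + 1], [2, -2·t + 1]].
At the point, J = [[2.0000, -15.0000], [2.0000, 5.0000]] (det J = 40.0000).
Solving J·Δ = −F gives Δ = (-1.3750, 0.7500).
Then the next iterate is (s, t)₁ = (-0.3750, -1.2500).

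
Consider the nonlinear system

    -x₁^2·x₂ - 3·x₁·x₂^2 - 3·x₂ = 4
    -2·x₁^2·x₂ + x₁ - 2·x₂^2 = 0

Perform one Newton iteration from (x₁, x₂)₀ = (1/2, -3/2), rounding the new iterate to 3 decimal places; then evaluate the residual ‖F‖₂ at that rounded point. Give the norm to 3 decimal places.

At (1/2, -3/2): F = (-2.500, -3.250).
Jacobian J = [[-2·x₁·x₂ - 3·x₂^2, -x₁^2 - 6·x₁·x₂ - 3], [-4·x₁·x₂ + 1, -2·x₁^2 - 4·x₂]].
At the point, J = [[-5.250, 1.250], [4.000, 5.500]] (det J = -33.875).
Solving J·Δ = −F gives Δ = (-0.286, 0.799).
Then the next iterate is (x₁, x₂)₁ = (0.214, -0.701).
Re-evaluating at (0.214, -0.701): F = (-2.18038, -0.70460), so ‖F‖₂ = 2.291.

2.291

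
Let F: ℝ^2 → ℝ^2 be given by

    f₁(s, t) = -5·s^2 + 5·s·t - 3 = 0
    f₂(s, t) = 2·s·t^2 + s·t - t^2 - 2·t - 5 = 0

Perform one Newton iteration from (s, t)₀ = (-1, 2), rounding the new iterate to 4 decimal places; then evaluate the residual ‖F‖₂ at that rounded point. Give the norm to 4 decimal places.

10.0310

At (-1, 2): F = (-18.0000, -23.0000).
Jacobian J = [[-10·s + 5·t, 5·s], [2·t^2 + t, 4·s·t + s - 2·t - 2]].
At the point, J = [[20.0000, -5.0000], [10.0000, -15.0000]] (det J = -250.0000).
Solving J·Δ = −F gives Δ = (0.6200, -1.1200).
Then the next iterate is (s, t)₁ = (-0.3800, 0.8800).
Re-evaluating at (-0.3800, 0.8800): F = (-5.3940, -8.457344), so ‖F‖₂ = 10.0310.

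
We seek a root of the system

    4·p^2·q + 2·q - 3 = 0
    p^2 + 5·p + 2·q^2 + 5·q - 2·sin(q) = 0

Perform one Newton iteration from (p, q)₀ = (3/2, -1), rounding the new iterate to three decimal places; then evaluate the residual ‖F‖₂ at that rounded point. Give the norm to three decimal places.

At (3/2, -1): F = (-14.000, 8.43294).
Jacobian J = [[8·p·q, 4·p^2 + 2], [2·p + 5, 4·q - 2·cos(q) + 5]].
At the point, J = [[-12.000, 11.000], [8.000, -0.08060]] (det J = -87.03274).
Solving J·Δ = −F gives Δ = (-1.053, 0.124).
Then the next iterate is (p, q)₁ = (0.447, -0.876).
Re-evaluating at (0.447, -0.876): F = (-5.45213, 1.12593), so ‖F‖₂ = 5.567.

5.567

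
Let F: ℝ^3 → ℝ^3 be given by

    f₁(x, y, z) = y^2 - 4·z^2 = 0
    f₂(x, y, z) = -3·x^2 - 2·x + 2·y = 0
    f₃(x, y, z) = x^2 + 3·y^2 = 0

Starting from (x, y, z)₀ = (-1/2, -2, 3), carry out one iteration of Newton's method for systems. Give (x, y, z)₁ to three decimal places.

At (-1/2, -2, 3): F = (-32.000, -3.750, 12.250).
Jacobian J = [[0, 2·y, -8·z], [-6·x - 2, 2, 0], [2·x, 6·y, 0]].
At the point, J = [[0.000, -4.000, -24.000], [1.000, 2.000, 0.000], [-1.000, -12.000, 0.000]] (det J = 240.000).
Solving J·Δ = −F gives Δ = (2.050, 0.850, -1.475).
Then the next iterate is (x, y, z)₁ = (1.550, -1.150, 1.525).

(1.550, -1.150, 1.525)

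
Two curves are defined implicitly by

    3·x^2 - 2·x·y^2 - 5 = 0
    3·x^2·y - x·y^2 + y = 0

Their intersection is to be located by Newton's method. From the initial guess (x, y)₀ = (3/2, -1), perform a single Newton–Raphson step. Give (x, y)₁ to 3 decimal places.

(1.189, -0.429)

At (3/2, -1): F = (-1.250, -9.250).
Jacobian J = [[6·x - 2·y^2, -4·x·y], [6·x·y - y^2, 3·x^2 - 2·x·y + 1]].
At the point, J = [[7.000, 6.000], [-10.000, 10.750]] (det J = 135.250).
Solving J·Δ = −F gives Δ = (-0.311, 0.571).
Then the next iterate is (x, y)₁ = (1.189, -0.429).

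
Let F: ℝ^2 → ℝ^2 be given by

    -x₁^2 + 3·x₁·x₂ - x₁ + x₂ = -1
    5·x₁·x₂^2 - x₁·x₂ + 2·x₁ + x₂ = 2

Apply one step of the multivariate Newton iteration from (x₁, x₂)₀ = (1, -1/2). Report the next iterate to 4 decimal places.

(-0.3333, -1.2500)

At (1, -1/2): F = (-3.0000, 1.2500).
Jacobian J = [[-2·x₁ + 3·x₂ - 1, 3·x₁ + 1], [5·x₂^2 - x₂ + 2, 10·x₁·x₂ - x₁ + 1]].
At the point, J = [[-4.5000, 4.0000], [3.7500, -5.0000]] (det J = 7.5000).
Solving J·Δ = −F gives Δ = (-1.3333, -0.7500).
Then the next iterate is (x₁, x₂)₁ = (-0.3333, -1.2500).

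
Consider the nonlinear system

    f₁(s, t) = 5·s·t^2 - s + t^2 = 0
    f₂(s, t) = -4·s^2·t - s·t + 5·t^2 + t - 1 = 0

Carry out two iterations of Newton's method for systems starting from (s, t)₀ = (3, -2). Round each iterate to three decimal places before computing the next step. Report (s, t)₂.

At (3, -2): F = (61.000, 95.000).
Jacobian J = [[5·t^2 - 1, 10·s·t + 2·t], [-8·s·t - t, -4·s^2 - s + 10·t + 1]].
At the point, J = [[19.000, -64.000], [50.000, -58.000]] (det J = 2098.000).
Solving J·Δ = −F gives Δ = (-1.212, 0.593).
Then the next iterate is (s, t)₁ = (1.788, -1.407).
Round to (1.788, -1.407) and repeat: F = (17.88971, 27.99936), J = [[8.89824, -27.97116], [21.53273, -27.64578]].
Δ = (-0.810, 0.382), so (s, t)₂ = (0.978, -1.025).

(0.978, -1.025)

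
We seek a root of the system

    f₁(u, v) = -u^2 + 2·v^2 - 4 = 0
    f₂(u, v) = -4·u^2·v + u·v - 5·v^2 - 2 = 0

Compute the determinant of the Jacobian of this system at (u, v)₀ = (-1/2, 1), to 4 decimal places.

-31.5000

J = [[-2·u, 4·v], [-8·u·v + v, -4·u^2 + u - 10·v]].
At the point, J = [[1.0000, 4.0000], [5.0000, -11.5000]].
det J = -31.5000.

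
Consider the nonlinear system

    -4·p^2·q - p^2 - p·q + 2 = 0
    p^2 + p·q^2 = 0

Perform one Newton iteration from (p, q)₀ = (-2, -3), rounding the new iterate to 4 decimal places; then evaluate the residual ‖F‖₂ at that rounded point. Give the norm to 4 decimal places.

13.0082

At (-2, -3): F = (40.0000, -14.0000).
Jacobian J = [[-8·p·q - 2·p - q, -4·p^2 - p], [2·p + q^2, 2·p·q]].
At the point, J = [[-41.0000, -14.0000], [5.0000, 12.0000]] (det J = -422.0000).
Solving J·Δ = −F gives Δ = (0.6730, 0.8863).
Then the next iterate is (p, q)₁ = (-1.3270, -2.1137).
Re-evaluating at (-1.3270, -2.1137): F = (12.322494, -4.167746), so ‖F‖₂ = 13.0082.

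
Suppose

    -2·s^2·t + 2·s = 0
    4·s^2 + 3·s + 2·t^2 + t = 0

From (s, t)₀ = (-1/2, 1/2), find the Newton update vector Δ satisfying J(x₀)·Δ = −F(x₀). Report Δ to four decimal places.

(0.4118, -0.0294)

At (-1/2, 1/2): F = (-1.2500, 0.5000).
Jacobian J = [[-4·s·t + 2, -2·s^2], [8·s + 3, 4·t + 1]].
At the point, J = [[3.0000, -0.5000], [-1.0000, 3.0000]] (det J = 8.5000).
Solving J·Δ = −F gives Δ = (0.4118, -0.0294).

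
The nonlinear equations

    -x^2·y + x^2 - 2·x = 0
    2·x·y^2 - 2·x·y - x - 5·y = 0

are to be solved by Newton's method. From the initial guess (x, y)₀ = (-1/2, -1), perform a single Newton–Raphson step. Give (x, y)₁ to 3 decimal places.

At (-1/2, -1): F = (1.500, 3.500).
Jacobian J = [[-2·x·y + 2·x - 2, -x^2], [2·y^2 - 2·y - 1, 4·x·y - 2·x - 5]].
At the point, J = [[-4.000, -0.250], [3.000, -2.000]] (det J = 8.750).
Solving J·Δ = −F gives Δ = (0.243, 2.114).
Then the next iterate is (x, y)₁ = (-0.257, 1.114).

(-0.257, 1.114)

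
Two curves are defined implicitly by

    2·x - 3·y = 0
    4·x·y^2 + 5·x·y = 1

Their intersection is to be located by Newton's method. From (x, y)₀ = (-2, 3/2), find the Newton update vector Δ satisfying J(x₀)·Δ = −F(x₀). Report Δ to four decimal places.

At (-2, 3/2): F = (-8.5000, -34.0000).
Jacobian J = [[2, -3], [4·y^2 + 5·y, 8·x·y + 5·x]].
At the point, J = [[2.0000, -3.0000], [16.5000, -34.0000]] (det J = -18.5000).
Solving J·Δ = −F gives Δ = (10.1081, 3.9054).

(10.1081, 3.9054)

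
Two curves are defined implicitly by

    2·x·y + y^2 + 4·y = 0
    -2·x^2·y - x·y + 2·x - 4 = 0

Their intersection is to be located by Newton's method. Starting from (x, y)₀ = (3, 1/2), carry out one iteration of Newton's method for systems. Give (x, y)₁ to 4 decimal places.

At (3, 1/2): F = (5.2500, -8.5000).
Jacobian J = [[2·y, 2·x + 2·y + 4], [-4·x·y - y + 2, -2·x^2 - x]].
At the point, J = [[1.0000, 11.0000], [-4.5000, -21.0000]] (det J = 28.5000).
Solving J·Δ = −F gives Δ = (0.5877, -0.5307).
Then the next iterate is (x, y)₁ = (3.5877, -0.0307).

(3.5877, -0.0307)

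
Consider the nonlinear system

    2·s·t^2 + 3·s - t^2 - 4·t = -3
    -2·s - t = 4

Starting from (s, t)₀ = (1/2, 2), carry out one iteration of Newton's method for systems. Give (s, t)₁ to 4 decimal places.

(-0.7895, -2.4211)

At (1/2, 2): F = (-3.5000, -7.0000).
Jacobian J = [[2·t^2 + 3, 4·s·t - 2·t - 4], [-2, -1]].
At the point, J = [[11.0000, -4.0000], [-2.0000, -1.0000]] (det J = -19.0000).
Solving J·Δ = −F gives Δ = (-1.2895, -4.4211).
Then the next iterate is (s, t)₁ = (-0.7895, -2.4211).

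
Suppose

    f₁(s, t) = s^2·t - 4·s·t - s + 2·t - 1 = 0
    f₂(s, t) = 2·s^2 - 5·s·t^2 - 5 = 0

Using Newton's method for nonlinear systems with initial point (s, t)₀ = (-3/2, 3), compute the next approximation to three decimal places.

At (-3/2, 3): F = (31.250, 67.000).
Jacobian J = [[2·s·t - 4·t - 1, s^2 - 4·s + 2], [4·s - 5·t^2, -10·s·t]].
At the point, J = [[-22.000, 10.250], [-51.000, 45.000]] (det J = -467.250).
Solving J·Δ = −F gives Δ = (1.540, 0.256).
Then the next iterate is (s, t)₁ = (0.040, 3.256).

(0.040, 3.256)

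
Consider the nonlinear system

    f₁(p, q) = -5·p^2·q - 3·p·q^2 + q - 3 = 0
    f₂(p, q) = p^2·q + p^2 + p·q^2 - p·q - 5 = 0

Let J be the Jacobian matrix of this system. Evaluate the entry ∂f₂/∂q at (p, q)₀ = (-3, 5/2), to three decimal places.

∂f₂/∂q = p^2 + 2·p·q - p.
At (-3, 5/2) this is -3.000.

-3.000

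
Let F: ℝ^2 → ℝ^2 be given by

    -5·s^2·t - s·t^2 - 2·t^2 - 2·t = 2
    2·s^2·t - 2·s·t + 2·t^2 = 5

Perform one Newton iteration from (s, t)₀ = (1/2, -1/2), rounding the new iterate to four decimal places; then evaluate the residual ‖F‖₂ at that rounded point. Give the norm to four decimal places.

9.4595

At (1/2, -1/2): F = (-1.0000, -4.2500).
Jacobian J = [[-10·s·t - t^2, -5·s^2 - 2·s·t - 4·t - 2], [4·s·t - 2·t, 2·s^2 - 2·s + 4·t]].
At the point, J = [[2.2500, -0.7500], [0.0000, -2.5000]] (det J = -5.6250).
Solving J·Δ = −F gives Δ = (-0.1222, -1.7000).
Then the next iterate is (s, t)₁ = (0.3778, -2.2000).
Re-evaluating at (0.3778, -2.2000): F = (-7.538491, 5.714296), so ‖F‖₂ = 9.4595.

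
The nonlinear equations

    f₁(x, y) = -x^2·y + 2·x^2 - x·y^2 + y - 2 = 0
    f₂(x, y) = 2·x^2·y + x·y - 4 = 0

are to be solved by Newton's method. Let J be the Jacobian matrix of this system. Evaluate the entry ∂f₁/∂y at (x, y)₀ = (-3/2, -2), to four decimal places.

∂f₁/∂y = -x^2 - 2·x·y + 1.
At (-3/2, -2) this is -7.2500.

-7.2500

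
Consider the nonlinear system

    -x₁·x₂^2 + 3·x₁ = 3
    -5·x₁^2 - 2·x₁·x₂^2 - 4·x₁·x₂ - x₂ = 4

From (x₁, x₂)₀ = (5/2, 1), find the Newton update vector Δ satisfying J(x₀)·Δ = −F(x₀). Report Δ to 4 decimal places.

(-1.5140, -0.2056)

At (5/2, 1): F = (2.0000, -51.2500).
Jacobian J = [[-x₂^2 + 3, -2·x₁·x₂], [-10·x₁ - 2·x₂^2 - 4·x₂, -4·x₁·x₂ - 4·x₁ - 1]].
At the point, J = [[2.0000, -5.0000], [-31.0000, -21.0000]] (det J = -197.0000).
Solving J·Δ = −F gives Δ = (-1.5140, -0.2056).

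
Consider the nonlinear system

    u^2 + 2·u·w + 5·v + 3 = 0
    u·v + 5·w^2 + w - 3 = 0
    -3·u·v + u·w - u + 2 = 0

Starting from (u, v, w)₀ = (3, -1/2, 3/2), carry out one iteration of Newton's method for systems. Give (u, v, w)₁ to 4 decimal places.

At (3, -1/2, 3/2): F = (18.5000, 8.2500, 8.0000).
Jacobian J = [[2·u + 2·w, 5, 2·u], [v, u, 10·w + 1], [-3·v + w - 1, -3·u, u]].
At the point, J = [[9.0000, 5.0000, 6.0000], [-0.5000, 3.0000, 16.0000], [2.0000, -9.0000, 3.0000]] (det J = 1535.5000).
Solving J·Δ = −F gives Δ = (-1.7957, 0.2817, -0.6246).
Then the next iterate is (u, v, w)₁ = (1.2043, -0.2183, 0.8754).

(1.2043, -0.2183, 0.8754)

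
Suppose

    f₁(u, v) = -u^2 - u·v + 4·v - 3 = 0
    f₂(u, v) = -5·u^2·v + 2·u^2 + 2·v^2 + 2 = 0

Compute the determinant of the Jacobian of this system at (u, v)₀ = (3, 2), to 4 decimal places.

344.0000

J = [[-2·u - v, -u + 4], [-10·u·v + 4·u, -5·u^2 + 4·v]].
At the point, J = [[-8.0000, 1.0000], [-48.0000, -37.0000]].
det J = 344.0000.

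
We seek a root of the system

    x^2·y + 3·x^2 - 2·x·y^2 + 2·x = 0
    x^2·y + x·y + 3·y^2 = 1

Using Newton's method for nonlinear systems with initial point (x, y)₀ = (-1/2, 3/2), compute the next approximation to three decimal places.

(-0.446, 0.886)

At (-1/2, 3/2): F = (2.375, 5.375).
Jacobian J = [[2·x·y + 6·x - 2·y^2 + 2, x^2 - 4·x·y], [2·x·y + y, x^2 + x + 6·y]].
At the point, J = [[-7.000, 3.250], [0.000, 8.750]] (det J = -61.250).
Solving J·Δ = −F gives Δ = (0.054, -0.614).
Then the next iterate is (x, y)₁ = (-0.446, 0.886).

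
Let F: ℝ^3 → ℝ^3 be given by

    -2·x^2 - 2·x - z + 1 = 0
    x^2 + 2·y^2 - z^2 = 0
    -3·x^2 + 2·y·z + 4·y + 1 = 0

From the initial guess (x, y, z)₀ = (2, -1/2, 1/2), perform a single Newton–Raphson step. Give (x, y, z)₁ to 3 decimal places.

At (2, -1/2, 1/2): F = (-11.500, 4.250, -13.500).
Jacobian J = [[-4·x - 2, 0, -1], [2·x, 4·y, -2·z], [-6·x, 2·z + 4, 2·y]].
At the point, J = [[-10.000, 0.000, -1.000], [4.000, -2.000, -1.000], [-12.000, 5.000, -1.000]] (det J = -66.000).
Solving J·Δ = −F gives Δ = (-1.133, -0.053, -0.174).
Then the next iterate is (x, y, z)₁ = (0.867, -0.553, 0.326).

(0.867, -0.553, 0.326)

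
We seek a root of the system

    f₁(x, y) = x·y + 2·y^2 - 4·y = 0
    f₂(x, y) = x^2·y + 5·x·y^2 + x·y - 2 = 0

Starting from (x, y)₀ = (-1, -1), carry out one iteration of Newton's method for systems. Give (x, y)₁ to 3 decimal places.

(-1.159, -0.205)

At (-1, -1): F = (7.000, -7.000).
Jacobian J = [[y, x + 4·y - 4], [2·x·y + 5·y^2 + y, x^2 + 10·x·y + x]].
At the point, J = [[-1.000, -9.000], [6.000, 10.000]] (det J = 44.000).
Solving J·Δ = −F gives Δ = (-0.159, 0.795).
Then the next iterate is (x, y)₁ = (-1.159, -0.205).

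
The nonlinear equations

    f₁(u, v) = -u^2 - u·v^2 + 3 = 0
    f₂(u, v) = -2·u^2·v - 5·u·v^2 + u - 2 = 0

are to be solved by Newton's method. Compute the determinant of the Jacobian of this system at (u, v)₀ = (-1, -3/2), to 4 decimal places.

-44.5000

J = [[-2·u - v^2, -2·u·v], [-4·u·v - 5·v^2 + 1, -2·u^2 - 10·u·v]].
At the point, J = [[-0.2500, -3.0000], [-16.2500, -17.0000]].
det J = -44.5000.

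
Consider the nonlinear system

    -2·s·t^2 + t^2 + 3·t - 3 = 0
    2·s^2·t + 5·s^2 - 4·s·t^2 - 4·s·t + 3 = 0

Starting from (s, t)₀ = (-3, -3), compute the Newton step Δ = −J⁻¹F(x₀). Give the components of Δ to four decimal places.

(-8.0000, 5.0000)

At (-3, -3): F = (51.0000, 66.0000).
Jacobian J = [[-2·t^2, -4·s·t + 2·t + 3], [4·s·t + 10·s - 4·t^2 - 4·t, 2·s^2 - 8·s·t - 4·s]].
At the point, J = [[-18.0000, -39.0000], [-18.0000, -42.0000]] (det J = 54.0000).
Solving J·Δ = −F gives Δ = (-8.0000, 5.0000).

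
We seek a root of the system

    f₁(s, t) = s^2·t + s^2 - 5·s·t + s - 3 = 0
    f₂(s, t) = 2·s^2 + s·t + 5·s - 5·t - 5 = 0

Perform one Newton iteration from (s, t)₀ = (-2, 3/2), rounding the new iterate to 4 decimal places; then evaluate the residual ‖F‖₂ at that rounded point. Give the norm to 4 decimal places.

At (-2, 3/2): F = (20.0000, -17.5000).
Jacobian J = [[2·s·t + 2·s - 5·t + 1, s^2 - 5·s], [4·s + t + 5, s - 5]].
At the point, J = [[-16.5000, 14.0000], [-1.5000, -7.0000]] (det J = 136.5000).
Solving J·Δ = −F gives Δ = (-0.7692, -2.3352).
Then the next iterate is (s, t)₁ = (-2.7692, -0.8352).
Re-evaluating at (-2.7692, -0.8352): F = (-16.069616, 2.979773), so ‖F‖₂ = 16.3435.

16.3435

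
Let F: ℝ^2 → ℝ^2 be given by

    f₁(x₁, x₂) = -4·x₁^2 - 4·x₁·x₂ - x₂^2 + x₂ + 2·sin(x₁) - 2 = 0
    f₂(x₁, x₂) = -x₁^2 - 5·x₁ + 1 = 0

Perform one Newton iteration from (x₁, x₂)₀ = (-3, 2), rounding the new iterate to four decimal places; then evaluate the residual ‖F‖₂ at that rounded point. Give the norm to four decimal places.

51.0006

At (-3, 2): F = (-16.282240, 7.0000).
Jacobian J = [[-8·x₁ - 4·x₂ + 2·cos(x₁), -4·x₁ - 2·x₂ + 1], [-2·x₁ - 5, 0]].
At the point, J = [[14.020015, 9.0000], [1.0000, 0.0000]] (det J = -9.0000).
Solving J·Δ = −F gives Δ = (-7.0000, 12.7136).
Then the next iterate is (x₁, x₂)₁ = (-10.0000, 14.7136).
Re-evaluating at (-10.0000, 14.7136): F = (-14.144383, -49.0000), so ‖F‖₂ = 51.0006.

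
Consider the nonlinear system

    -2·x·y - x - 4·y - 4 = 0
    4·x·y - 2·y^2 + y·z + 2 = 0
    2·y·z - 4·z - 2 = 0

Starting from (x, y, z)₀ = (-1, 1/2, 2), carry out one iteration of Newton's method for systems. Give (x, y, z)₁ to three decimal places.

At (-1, 1/2, 2): F = (-4.000, 0.500, -8.000).
Jacobian J = [[-2·y - 1, -2·x - 4, 0], [4·y, 4·x - 4·y + z, y], [0, 2·z, 2·y - 4]].
At the point, J = [[-2.000, -2.000, 0.000], [2.000, -4.000, 0.500], [0.000, 4.000, -3.000]] (det J = -32.000).
Solving J·Δ = −F gives Δ = (-1.094, -0.906, -3.875).
Then the next iterate is (x, y, z)₁ = (-2.094, -0.406, -1.875).

(-2.094, -0.406, -1.875)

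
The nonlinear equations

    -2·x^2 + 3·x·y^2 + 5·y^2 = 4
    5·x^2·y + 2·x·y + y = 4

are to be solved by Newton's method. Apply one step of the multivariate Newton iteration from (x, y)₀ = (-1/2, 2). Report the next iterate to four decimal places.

At (-1/2, 2): F = (9.5000, -1.5000).
Jacobian J = [[-4·x + 3·y^2, 6·x·y + 10·y], [10·x·y + 2·y, 5·x^2 + 2·x + 1]].
At the point, J = [[14.0000, 14.0000], [-6.0000, 1.2500]] (det J = 101.5000).
Solving J·Δ = −F gives Δ = (-0.3239, -0.3547).
Then the next iterate is (x, y)₁ = (-0.8239, 1.6453).

(-0.8239, 1.6453)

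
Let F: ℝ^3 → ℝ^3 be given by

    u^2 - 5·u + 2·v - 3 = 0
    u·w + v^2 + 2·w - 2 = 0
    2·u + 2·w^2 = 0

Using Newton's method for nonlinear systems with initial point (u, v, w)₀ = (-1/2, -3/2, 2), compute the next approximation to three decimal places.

(-0.898, -1.070, 1.225)

At (-1/2, -3/2, 2): F = (-3.250, 3.250, 7.000).
Jacobian J = [[2·u - 5, 2, 0], [w, 2·v, u + 2], [2, 0, 4·w]].
At the point, J = [[-6.000, 2.000, 0.000], [2.000, -3.000, 1.500], [2.000, 0.000, 8.000]] (det J = 118.000).
Solving J·Δ = −F gives Δ = (-0.398, 0.430, -0.775).
Then the next iterate is (u, v, w)₁ = (-0.898, -1.070, 1.225).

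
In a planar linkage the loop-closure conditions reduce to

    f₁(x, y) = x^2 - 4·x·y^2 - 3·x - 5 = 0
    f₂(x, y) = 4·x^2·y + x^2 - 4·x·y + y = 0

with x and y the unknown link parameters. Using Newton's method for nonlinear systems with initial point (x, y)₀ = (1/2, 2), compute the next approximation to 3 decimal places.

(0.250, 0.781)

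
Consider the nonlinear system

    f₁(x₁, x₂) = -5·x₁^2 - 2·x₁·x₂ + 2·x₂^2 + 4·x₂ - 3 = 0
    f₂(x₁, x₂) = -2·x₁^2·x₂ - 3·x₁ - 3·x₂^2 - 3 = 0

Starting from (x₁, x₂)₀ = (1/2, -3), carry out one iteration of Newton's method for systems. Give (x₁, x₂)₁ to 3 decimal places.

(4.699, -2.006)

At (1/2, -3): F = (4.750, -30.000).
Jacobian J = [[-10·x₁ - 2·x₂, -2·x₁ + 4·x₂ + 4], [-4·x₁·x₂ - 3, -2·x₁^2 - 6·x₂]].
At the point, J = [[1.000, -9.000], [3.000, 17.500]] (det J = 44.500).
Solving J·Δ = −F gives Δ = (4.199, 0.994).
Then the next iterate is (x₁, x₂)₁ = (4.699, -2.006).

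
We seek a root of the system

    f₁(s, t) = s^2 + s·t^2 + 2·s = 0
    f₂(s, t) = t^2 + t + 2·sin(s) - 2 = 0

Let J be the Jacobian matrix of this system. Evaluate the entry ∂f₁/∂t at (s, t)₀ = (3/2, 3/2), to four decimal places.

∂f₁/∂t = 2·s·t.
At (3/2, 3/2) this is 4.5000.

4.5000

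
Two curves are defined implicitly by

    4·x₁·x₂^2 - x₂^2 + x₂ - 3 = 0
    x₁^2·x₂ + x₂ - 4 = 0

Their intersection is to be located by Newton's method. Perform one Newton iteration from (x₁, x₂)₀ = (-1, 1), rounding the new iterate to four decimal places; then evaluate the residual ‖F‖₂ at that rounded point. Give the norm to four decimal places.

At (-1, 1): F = (-7.0000, -2.0000).
Jacobian J = [[4·x₂^2, 8·x₁·x₂ - 2·x₂ + 1], [2·x₁·x₂, x₁^2 + 1]].
At the point, J = [[4.0000, -9.0000], [-2.0000, 2.0000]] (det J = -10.0000).
Solving J·Δ = −F gives Δ = (-3.2000, -2.2000).
Then the next iterate is (x₁, x₂)₁ = (-4.2000, -1.2000).
Re-evaluating at (-4.2000, -1.2000): F = (-29.8320, -26.3680), so ‖F‖₂ = 39.8148.

39.8148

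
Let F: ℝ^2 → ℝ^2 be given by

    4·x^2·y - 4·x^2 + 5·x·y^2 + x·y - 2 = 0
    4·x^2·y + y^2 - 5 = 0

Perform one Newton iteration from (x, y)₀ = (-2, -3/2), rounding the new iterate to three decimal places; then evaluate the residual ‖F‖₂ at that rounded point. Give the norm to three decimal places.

At (-2, -3/2): F = (-61.500, -26.750).
Jacobian J = [[8·x·y - 8·x + 5·y^2 + y, 4·x^2 + 10·x·y + x], [8·x·y, 4·x^2 + 2·y]].
At the point, J = [[49.750, 44.000], [24.000, 13.000]] (det J = -409.250).
Solving J·Δ = −F gives Δ = (0.922, 0.355).
Then the next iterate is (x, y)₁ = (-1.078, -1.145).
Re-evaluating at (-1.078, -1.145): F = (-17.80280, -9.01132), so ‖F‖₂ = 19.954.

19.954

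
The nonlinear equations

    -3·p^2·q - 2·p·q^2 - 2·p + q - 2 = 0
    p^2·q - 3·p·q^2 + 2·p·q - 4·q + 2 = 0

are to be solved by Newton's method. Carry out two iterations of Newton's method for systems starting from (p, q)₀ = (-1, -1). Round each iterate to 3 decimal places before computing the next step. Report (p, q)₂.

At (-1, -1): F = (4.000, 10.000).
Jacobian J = [[-6·p·q - 2·q^2 - 2, -3·p^2 - 4·p·q + 1], [2·p·q - 3·q^2 + 2·q, p^2 - 6·p·q + 2·p - 4]].
At the point, J = [[-10.000, -6.000], [-3.000, -11.000]] (det J = 92.000).
Solving J·Δ = −F gives Δ = (-0.174, 0.957).
Then the next iterate is (p, q)₁ = (-1.174, -0.043).
Round to (-1.174, -0.043) and repeat: F = (0.48714, 2.22021), J = [[-2.30659, -3.33676], [0.00942, -5.27262]].
Δ = (-0.397, 0.420), so (p, q)₂ = (-1.571, 0.377).

(-1.571, 0.377)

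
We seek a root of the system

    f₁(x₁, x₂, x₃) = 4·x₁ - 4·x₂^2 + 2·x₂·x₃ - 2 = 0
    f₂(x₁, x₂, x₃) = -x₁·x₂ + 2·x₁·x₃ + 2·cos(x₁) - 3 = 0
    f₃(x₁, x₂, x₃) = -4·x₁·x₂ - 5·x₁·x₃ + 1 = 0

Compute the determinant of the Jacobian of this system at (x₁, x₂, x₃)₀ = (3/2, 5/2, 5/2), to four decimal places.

J = [[4, -8·x₂ + 2·x₃, 2·x₂], [-x₂ + 2·x₃ - 2·sin(x₁), -x₁, 2·x₁], [-4·x₂ - 5·x₃, -4·x₁, -5·x₁]].
At the point, J = [[4.0000, -15.0000, 5.0000], [0.505010, -1.5000, 3.0000], [-22.5000, -6.0000, -7.5000]].
det J = 888.7861.

888.7861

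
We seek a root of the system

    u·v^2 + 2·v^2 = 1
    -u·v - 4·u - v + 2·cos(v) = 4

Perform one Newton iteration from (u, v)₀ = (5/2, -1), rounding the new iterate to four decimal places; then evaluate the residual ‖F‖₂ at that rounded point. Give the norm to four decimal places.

0.2665

At (5/2, -1): F = (3.5000, -9.419395).
Jacobian J = [[v^2, 2·u·v + 4·v], [-v - 4, -u - 2·sin(v) - 1]].
At the point, J = [[1.0000, -9.0000], [-3.0000, -1.817058]] (det J = -28.817058).
Solving J·Δ = −F gives Δ = (-3.1625, 0.0375).
Then the next iterate is (u, v)₁ = (-0.6625, -0.9625).
Re-evaluating at (-0.6625, -0.9625): F = (0.239068, 0.117784), so ‖F‖₂ = 0.2665.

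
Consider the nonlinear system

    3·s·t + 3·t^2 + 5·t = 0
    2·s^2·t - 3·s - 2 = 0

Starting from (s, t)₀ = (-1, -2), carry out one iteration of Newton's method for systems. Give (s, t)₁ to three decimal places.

At (-1, -2): F = (8.000, -3.000).
Jacobian J = [[3·t, 3·s + 6·t + 5], [4·s·t - 3, 2·s^2]].
At the point, J = [[-6.000, -10.000], [5.000, 2.000]] (det J = 38.000).
Solving J·Δ = −F gives Δ = (0.368, 0.579).
Then the next iterate is (s, t)₁ = (-0.632, -1.421).

(-0.632, -1.421)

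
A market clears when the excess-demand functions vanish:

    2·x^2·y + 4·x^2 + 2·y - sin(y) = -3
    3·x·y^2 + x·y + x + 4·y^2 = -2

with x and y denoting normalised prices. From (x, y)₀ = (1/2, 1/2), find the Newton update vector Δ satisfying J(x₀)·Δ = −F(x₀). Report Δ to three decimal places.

At (1/2, 1/2): F = (4.77057, 4.125).
Jacobian J = [[4·x·y + 8·x, 2·x^2 - cos(y) + 2], [3·y^2 + y + 1, 6·x·y + x + 8·y]].
At the point, J = [[5.000, 1.62242], [2.250, 6.000]] (det J = 26.34956).
Solving J·Δ = −F gives Δ = (-0.832, -0.375).

(-0.832, -0.375)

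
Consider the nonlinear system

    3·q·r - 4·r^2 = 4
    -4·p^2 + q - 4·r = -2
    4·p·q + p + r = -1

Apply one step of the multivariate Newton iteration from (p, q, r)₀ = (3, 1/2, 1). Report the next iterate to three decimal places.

At (3, 1/2, 1): F = (-6.500, -37.500, 11.000).
Jacobian J = [[0, 3·r, 3·q - 8·r], [-8·p, 1, -4], [4·q + 1, 4·p, 1]].
At the point, J = [[0.000, 3.000, -6.500], [-24.000, 1.000, -4.000], [3.000, 12.000, 1.000]] (det J = 1927.500).
Solving J·Δ = −F gives Δ = (-1.379, -0.470, -1.217).
Then the next iterate is (p, q, r)₁ = (1.621, 0.030, -0.217).

(1.621, 0.030, -0.217)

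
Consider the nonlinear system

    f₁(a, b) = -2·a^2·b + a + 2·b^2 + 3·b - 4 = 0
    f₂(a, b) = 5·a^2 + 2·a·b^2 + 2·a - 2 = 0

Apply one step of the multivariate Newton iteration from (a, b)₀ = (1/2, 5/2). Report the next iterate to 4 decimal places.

(0.4810, 1.2739)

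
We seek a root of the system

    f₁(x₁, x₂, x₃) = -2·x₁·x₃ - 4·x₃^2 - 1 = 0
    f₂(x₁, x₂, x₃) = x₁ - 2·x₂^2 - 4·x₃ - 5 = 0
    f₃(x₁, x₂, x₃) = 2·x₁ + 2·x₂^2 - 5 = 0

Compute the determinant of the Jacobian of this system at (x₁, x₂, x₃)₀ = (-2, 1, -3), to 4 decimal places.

432.0000

J = [[-2·x₃, 0, -2·x₁ - 8·x₃], [1, -4·x₂, -4], [2, 4·x₂, 0]].
At the point, J = [[6.0000, 0.0000, 28.0000], [1.0000, -4.0000, -4.0000], [2.0000, 4.0000, 0.0000]].
det J = 432.0000.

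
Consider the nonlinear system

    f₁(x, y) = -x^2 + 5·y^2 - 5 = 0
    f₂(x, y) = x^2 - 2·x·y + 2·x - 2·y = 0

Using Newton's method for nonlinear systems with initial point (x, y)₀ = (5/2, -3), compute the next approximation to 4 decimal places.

At (5/2, -3): F = (33.7500, 32.2500).
Jacobian J = [[-2·x, 10·y], [2·x - 2·y + 2, -2·x - 2]].
At the point, J = [[-5.0000, -30.0000], [13.0000, -7.0000]] (det J = 425.0000).
Solving J·Δ = −F gives Δ = (-1.7206, 1.4118).
Then the next iterate is (x, y)₁ = (0.7794, -1.5882).

(0.7794, -1.5882)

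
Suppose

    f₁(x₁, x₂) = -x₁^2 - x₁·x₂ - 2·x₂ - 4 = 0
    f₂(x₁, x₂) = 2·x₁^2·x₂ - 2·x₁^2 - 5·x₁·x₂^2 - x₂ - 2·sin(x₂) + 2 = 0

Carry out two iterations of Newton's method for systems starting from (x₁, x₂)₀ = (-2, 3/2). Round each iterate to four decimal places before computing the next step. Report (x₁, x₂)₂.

(-2.9413, 4.1827)

At (-2, 3/2): F = (-8.0000, 25.005010).
Jacobian J = [[-2·x₁ - x₂, -x₁ - 2], [4·x₁·x₂ - 4·x₁ - 5·x₂^2, 2·x₁^2 - 10·x₁·x₂ - 2·cos(x₂) - 1]].
At the point, J = [[2.5000, 0.0000], [-15.2500, 36.858526]] (det J = 92.146314).
Solving J·Δ = −F gives Δ = (3.2000, 0.6456).
Then the next iterate is (x₁, x₂)₁ = (1.2000, 2.1456).
Round to (1.2000, 2.1456) and repeat: F = (-12.305920, -26.146466), J = [[-4.5456, -3.2000], [-17.519117, -22.779860]].
Δ = (-4.1413, 2.0371), so (x₁, x₂)₂ = (-2.9413, 4.1827).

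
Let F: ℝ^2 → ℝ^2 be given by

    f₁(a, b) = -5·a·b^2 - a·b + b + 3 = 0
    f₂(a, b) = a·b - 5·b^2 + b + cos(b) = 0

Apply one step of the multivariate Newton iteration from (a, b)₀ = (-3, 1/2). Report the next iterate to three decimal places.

(7.969, 1.050)

At (-3, 1/2): F = (8.750, -1.37242).
Jacobian J = [[-5·b^2 - b, -10·a·b - a + 1], [b, a - 10·b - sin(b) + 1]].
At the point, J = [[-1.750, 19.000], [0.500, -7.47943]] (det J = 3.58899).
Solving J·Δ = −F gives Δ = (10.969, 0.550).
Then the next iterate is (a, b)₁ = (7.969, 1.050).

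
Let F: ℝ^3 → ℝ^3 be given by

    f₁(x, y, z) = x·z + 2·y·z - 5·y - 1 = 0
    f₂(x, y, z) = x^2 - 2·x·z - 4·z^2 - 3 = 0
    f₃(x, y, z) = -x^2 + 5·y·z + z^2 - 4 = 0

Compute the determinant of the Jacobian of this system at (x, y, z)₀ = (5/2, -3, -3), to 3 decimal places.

J = [[z, 2·z - 5, x + 2·y], [2·x - 2·z, 0, -2·x - 8·z], [-2·x, 5·z, 5·y + 2·z]].
At the point, J = [[-3.000, -11.000, -3.500], [11.000, 0.000, 19.000], [-5.000, -15.000, -21.000]].
det J = -1773.500.

-1773.500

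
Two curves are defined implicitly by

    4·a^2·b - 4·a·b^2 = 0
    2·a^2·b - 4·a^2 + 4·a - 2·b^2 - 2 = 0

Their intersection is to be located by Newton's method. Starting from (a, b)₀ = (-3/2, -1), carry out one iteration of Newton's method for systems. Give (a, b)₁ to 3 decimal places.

(-0.784, -0.090)

At (-3/2, -1): F = (-3.000, -23.500).
Jacobian J = [[8·a·b - 4·b^2, 4·a^2 - 8·a·b], [4·a·b - 8·a + 4, 2·a^2 - 4·b]].
At the point, J = [[8.000, -3.000], [22.000, 8.500]] (det J = 134.000).
Solving J·Δ = −F gives Δ = (0.716, 0.910).
Then the next iterate is (a, b)₁ = (-0.784, -0.090).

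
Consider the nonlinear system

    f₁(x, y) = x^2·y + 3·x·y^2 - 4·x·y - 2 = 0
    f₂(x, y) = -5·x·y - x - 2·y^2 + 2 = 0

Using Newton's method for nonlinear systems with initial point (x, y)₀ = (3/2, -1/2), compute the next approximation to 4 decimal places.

(-3.1250, -1.0795)

At (3/2, -1/2): F = (1.0000, 3.7500).
Jacobian J = [[2·x·y + 3·y^2 - 4·y, x^2 + 6·x·y - 4·x], [-5·y - 1, -5·x - 4·y]].
At the point, J = [[1.2500, -8.2500], [1.5000, -5.5000]] (det J = 5.5000).
Solving J·Δ = −F gives Δ = (-4.6250, -0.5795).
Then the next iterate is (x, y)₁ = (-3.1250, -1.0795).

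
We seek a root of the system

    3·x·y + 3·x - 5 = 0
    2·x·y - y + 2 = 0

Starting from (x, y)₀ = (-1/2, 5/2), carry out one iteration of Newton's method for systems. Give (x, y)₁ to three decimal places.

At (-1/2, 5/2): F = (-10.250, -3.000).
Jacobian J = [[3·y + 3, 3·x], [2·y, 2·x - 1]].
At the point, J = [[10.500, -1.500], [5.000, -2.000]] (det J = -13.500).
Solving J·Δ = −F gives Δ = (1.185, 1.463).
Then the next iterate is (x, y)₁ = (0.685, 3.963).

(0.685, 3.963)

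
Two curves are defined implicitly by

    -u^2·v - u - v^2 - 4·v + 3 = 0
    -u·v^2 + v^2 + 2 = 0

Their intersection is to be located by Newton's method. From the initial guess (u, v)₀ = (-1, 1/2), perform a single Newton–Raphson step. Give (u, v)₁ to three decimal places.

(10.667, 0.708)

At (-1, 1/2): F = (1.250, 2.500).
Jacobian J = [[-2·u·v - 1, -u^2 - 2·v - 4], [-v^2, -2·u·v + 2·v]].
At the point, J = [[0.000, -6.000], [-0.250, 2.000]] (det J = -1.500).
Solving J·Δ = −F gives Δ = (11.667, 0.208).
Then the next iterate is (u, v)₁ = (10.667, 0.708).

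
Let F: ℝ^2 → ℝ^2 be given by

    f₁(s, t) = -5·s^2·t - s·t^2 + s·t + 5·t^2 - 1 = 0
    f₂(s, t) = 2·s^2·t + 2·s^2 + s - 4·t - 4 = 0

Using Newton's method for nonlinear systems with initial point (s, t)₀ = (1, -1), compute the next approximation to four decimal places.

At (1, -1): F = (7.0000, 1.0000).
Jacobian J = [[-10·s·t - t^2 + t, -5·s^2 - 2·s·t + s + 10·t], [4·s·t + 4·s + 1, 2·s^2 - 4]].
At the point, J = [[8.0000, -12.0000], [1.0000, -2.0000]] (det J = -4.0000).
Solving J·Δ = −F gives Δ = (-0.5000, 0.2500).
Then the next iterate is (s, t)₁ = (0.5000, -0.7500).

(0.5000, -0.7500)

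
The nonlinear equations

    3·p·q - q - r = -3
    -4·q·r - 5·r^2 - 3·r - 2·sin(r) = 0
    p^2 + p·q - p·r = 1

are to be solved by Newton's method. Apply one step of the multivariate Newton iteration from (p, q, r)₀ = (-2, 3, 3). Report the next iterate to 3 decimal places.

At (-2, 3, 3): F = (-21.000, -90.28224, 3.000).
Jacobian J = [[3·q, 3·p - 1, -1], [0, -4·r, -4·q - 10·r - 2·cos(r) - 3], [2·p + q - r, p, -p]].
At the point, J = [[9.000, -7.000, -1.000], [0.000, -12.000, -43.02002], [-4.000, -2.000, 2.000]] (det J = -2146.92069).
Solving J·Δ = −F gives Δ = (0.808, -1.731, -1.616).
Then the next iterate is (p, q, r)₁ = (-1.192, 1.269, 1.384).

(-1.192, 1.269, 1.384)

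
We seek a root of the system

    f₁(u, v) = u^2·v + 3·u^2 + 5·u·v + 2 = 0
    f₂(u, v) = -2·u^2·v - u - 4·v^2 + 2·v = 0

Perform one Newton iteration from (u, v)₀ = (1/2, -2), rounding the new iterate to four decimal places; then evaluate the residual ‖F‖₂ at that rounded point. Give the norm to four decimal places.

4.9925

At (1/2, -2): F = (-2.7500, -19.5000).
Jacobian J = [[2·u·v + 6·u + 5·v, u^2 + 5·u], [-4·u·v - 1, -2·u^2 - 8·v + 2]].
At the point, J = [[-9.0000, 2.7500], [3.0000, 17.5000]] (det J = -165.7500).
Solving J·Δ = −F gives Δ = (0.0332, 1.1086).
Then the next iterate is (u, v)₁ = (0.5332, -0.8914).
Re-evaluating at (0.5332, -0.8914): F = (0.223007, -4.987522), so ‖F‖₂ = 4.9925.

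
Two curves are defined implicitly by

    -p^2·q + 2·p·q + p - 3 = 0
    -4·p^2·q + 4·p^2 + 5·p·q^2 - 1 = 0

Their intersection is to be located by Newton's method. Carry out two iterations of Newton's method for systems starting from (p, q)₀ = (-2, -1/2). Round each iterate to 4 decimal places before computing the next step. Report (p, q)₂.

At (-2, -1/2): F = (-1.0000, 20.5000).
Jacobian J = [[-2·p·q + 2·q + 1, -p^2 + 2·p], [-8·p·q + 8·p + 5·q^2, -4·p^2 + 10·p·q]].
At the point, J = [[-2.0000, -8.0000], [-22.7500, -6.0000]] (det J = -170.0000).
Solving J·Δ = −F gives Δ = (1.0000, -0.3750).
Then the next iterate is (p, q)₁ = (-1.0000, -0.8750).
Round to (-1.0000, -0.8750) and repeat: F = (-1.3750, 2.671875), J = [[-2.5000, -3.0000], [-11.171875, 4.7500]].
Δ = (0.0327, -0.4856), so (p, q)₂ = (-0.9673, -1.3606).

(-0.9673, -1.3606)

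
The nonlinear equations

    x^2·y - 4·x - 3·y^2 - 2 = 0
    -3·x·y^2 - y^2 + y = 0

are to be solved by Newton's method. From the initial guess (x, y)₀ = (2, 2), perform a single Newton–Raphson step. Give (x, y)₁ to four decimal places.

(2.8333, 0.6667)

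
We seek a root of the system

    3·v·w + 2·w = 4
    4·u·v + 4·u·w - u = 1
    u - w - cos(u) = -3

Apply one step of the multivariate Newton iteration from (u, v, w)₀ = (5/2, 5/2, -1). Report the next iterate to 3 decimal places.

(-1.281, 1.983, 0.258)

At (5/2, 5/2, -1): F = (-13.500, 11.500, 7.30114).
Jacobian J = [[0, 3·w, 3·v + 2], [4·v + 4·w - 1, 4·u, 4·u], [sin(u) + 1, 0, -1]].
At the point, J = [[0.000, -3.000, 9.500], [5.000, 10.000, 10.000], [1.59847, 0.000, -1.000]] (det J = -214.80902).
Solving J·Δ = −F gives Δ = (-3.781, -0.517, 1.258).
Then the next iterate is (u, v, w)₁ = (-1.281, 1.983, 0.258).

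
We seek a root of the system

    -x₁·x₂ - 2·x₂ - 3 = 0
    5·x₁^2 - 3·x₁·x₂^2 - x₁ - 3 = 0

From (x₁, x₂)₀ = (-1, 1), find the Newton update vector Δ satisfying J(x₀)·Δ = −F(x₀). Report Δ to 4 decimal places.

At (-1, 1): F = (-4.0000, 6.0000).
Jacobian J = [[-x₂, -x₁ - 2], [10·x₁ - 3·x₂^2 - 1, -6·x₁·x₂]].
At the point, J = [[-1.0000, -1.0000], [-14.0000, 6.0000]] (det J = -20.0000).
Solving J·Δ = −F gives Δ = (-0.9000, -3.1000).

(-0.9000, -3.1000)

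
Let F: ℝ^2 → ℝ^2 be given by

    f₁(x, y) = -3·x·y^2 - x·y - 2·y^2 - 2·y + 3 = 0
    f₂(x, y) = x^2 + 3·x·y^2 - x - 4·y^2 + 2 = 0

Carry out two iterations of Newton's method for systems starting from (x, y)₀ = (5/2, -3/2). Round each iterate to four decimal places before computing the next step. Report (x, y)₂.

At (5/2, -3/2): F = (-11.6250, 13.6250).
Jacobian J = [[-3·y^2 - y, -6·x·y - x - 4·y - 2], [2·x + 3·y^2 - 1, 6·x·y - 8·y]].
At the point, J = [[-5.2500, 24.0000], [10.7500, -10.5000]] (det J = -202.8750).
Solving J·Δ = −F gives Δ = (-1.0102, 0.2634).
Then the next iterate is (x, y)₁ = (1.4898, -1.2366).
Round to (1.4898, -1.2366) and repeat: F = (-2.577388, 3.447501), J = [[-3.350939, 12.510320], [6.567139, -1.160920]].
Δ = (-0.5128, 0.0687), so (x, y)₂ = (0.9770, -1.1679).

(0.9770, -1.1679)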